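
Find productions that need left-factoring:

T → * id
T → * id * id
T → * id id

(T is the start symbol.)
Yes, T has productions with common prefix '* id'

Left-factoring is needed when two productions for the same non-terminal
share a common prefix on the right-hand side.

Productions for T:
  T → * id
  T → * id * id
  T → * id id

Found common prefix '* id' in productions for T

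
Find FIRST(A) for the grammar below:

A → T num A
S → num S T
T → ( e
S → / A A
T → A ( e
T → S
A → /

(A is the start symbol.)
{ '(', '/', 'num' }

FIRST sets of the other non-terminals involved (by the same procedure, iterated to a fixed point):
  FIRST(T) = { '(', '/', 'num' }

From A → T num A:
  - T is a non-terminal: add FIRST(T) \ {ε} = { '(', '/', 'num' }
    T is not nullable, so stop
From A → /:
  - '/' is a terminal: add '/' and stop

Collecting: FIRST(A) = { '(', '/', 'num' }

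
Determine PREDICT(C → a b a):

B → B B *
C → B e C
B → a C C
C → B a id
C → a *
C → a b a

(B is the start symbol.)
PREDICT(C → a b a) = (FIRST(RHS) \ {ε}) ∪ (FOLLOW(C) if ε ∈ FIRST(RHS), i.e. RHS ⇒* ε)
FIRST(a b a) = { 'a' }
ε ∉ FIRST(a b a), so FOLLOW(C) is not added.
PREDICT(C → a b a) = { 'a' }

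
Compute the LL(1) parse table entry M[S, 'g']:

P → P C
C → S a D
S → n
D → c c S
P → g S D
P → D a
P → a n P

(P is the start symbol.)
To find M[S, 'g'], we find productions for S where 'g' is in the predict set (PREDICT(N → α) = (FIRST(α) \ {ε}) ∪ (FOLLOW(N) if α ⇒* ε)).

S → n: PREDICT = { 'n' }

M[S, 'g'] is empty (no production applies)

Answer: Empty (error entry)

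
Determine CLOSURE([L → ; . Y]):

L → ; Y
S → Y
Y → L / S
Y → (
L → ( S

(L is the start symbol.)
{ [L → . ( S], [L → . ; Y], [L → ; . Y], [Y → . (], [Y → . L / S] }

Start with: [L → ; . Y]
  [L → ; . Y] has the dot before Y: add [Y → . L / S], [Y → . (]
  [Y → . L / S] has the dot before L: add [L → . ; Y], [L → . ( S]
No further items can be added.

CLOSURE = { [L → . ( S], [L → . ; Y], [L → ; . Y], [Y → . (], [Y → . L / S] }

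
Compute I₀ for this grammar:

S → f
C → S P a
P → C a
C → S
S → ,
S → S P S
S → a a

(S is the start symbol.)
{ [S → . ,], [S → . S P S], [S → . a a], [S → . f], [S' → . S] }

First, augment the grammar with S' → S
I₀ = CLOSURE({ [S' → . S] }):
  [S' → . S] has the dot before S: add [S → . f], [S → . ,], [S → . S P S], [S → . a a]
No further items can be added.

I₀ = { [S → . ,], [S → . S P S], [S → . a a], [S → . f], [S' → . S] }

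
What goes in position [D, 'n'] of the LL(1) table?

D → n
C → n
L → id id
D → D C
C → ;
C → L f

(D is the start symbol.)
To find M[D, 'n'], we find productions for D where 'n' is in the predict set (PREDICT(N → α) = (FIRST(α) \ {ε}) ∪ (FOLLOW(N) if α ⇒* ε)).

Relevant sets:
  FIRST(D) = { 'n' }

D → n: PREDICT = { 'n' }
  'n' is in predict set, so this production goes in M[D, 'n']
D → D C: PREDICT = { 'n' }
  'n' is in predict set, so this production goes in M[D, 'n']

M[D, 'n'] = D → n, D → D C  (a multiply-defined cell — the grammar is not LL(1))

Answer: D → n, D → D C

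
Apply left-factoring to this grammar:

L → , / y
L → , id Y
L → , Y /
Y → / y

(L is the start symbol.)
L → , L'
L' → / y
L' → id Y
L' → Y /
Y → / y

Left-factoring transforms A → αβ₁ | αβ₂ into A → αA' and A' → β₁ | β₂
(α is the longest common prefix among the alternatives). Repeat until
no nonterminal has two alternatives with a common prefix.

Round 1: L has alternatives sharing prefix ','. Introduce L': L → , L'
  Add: L' → / y
  Add: L' → id Y
  Add: L' → Y /

No remaining common prefixes — done.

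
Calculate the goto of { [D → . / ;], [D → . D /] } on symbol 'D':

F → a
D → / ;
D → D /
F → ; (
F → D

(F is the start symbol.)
GOTO(I, 'D') = CLOSURE({ [A → αX.β] : [A → α.Xβ] ∈ I, X = 'D' })

Items with dot before 'D', with the dot advanced:
  [D → . D /] → [D → D . /]
Closure adds nothing (no advanced item has the dot before a non-terminal).

GOTO = { [D → D . /] }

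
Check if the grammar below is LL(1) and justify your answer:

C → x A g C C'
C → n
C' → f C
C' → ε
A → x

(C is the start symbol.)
No. Predict set conflict for C': { 'f' }

Relevant sets:
  FOLLOW(C') = { $, 'f' }

For C:
  PREDICT(C → x A g C C') = { 'x' }
  PREDICT(C → n) = { 'n' }
For C':
  PREDICT(C' → f C) = { 'f' }
  PREDICT(C' → ε) = { $, 'f' }
A has a single production, so nothing to check there.

Conflict found: Predict set conflict for C': { 'f' }
The grammar is NOT LL(1).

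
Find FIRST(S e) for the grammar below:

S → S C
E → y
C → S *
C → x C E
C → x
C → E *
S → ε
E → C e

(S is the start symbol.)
FIRST sets of the non-terminals involved (from the grammar, by fixed-point iteration):
  FIRST(S) = { '*', 'x', 'y', ε }

To compute FIRST(S e), process the symbols left to right:
Symbol S is a non-terminal. Add FIRST(S) \ {ε} = { '*', 'x', 'y' }
S is nullable (ε ∈ FIRST(S)), continue to the next symbol.
Symbol e is a terminal. Add 'e' and stop.
FIRST(S e) = { '*', 'e', 'x', 'y' }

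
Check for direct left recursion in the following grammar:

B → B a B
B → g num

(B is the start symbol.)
Yes, B is left-recursive

Direct left recursion occurs when N → N α for some non-terminal N (the right-hand side begins with the left-hand side itself).

B → B a B: LEFT RECURSIVE (starts with B)
B → g num: starts with g

The grammar has direct left recursion on: B.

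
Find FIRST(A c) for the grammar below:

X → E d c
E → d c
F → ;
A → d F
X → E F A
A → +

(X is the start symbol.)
FIRST sets of the non-terminals involved (from the grammar, by fixed-point iteration):
  FIRST(A) = { '+', 'd' }

To compute FIRST(A c), process the symbols left to right:
Symbol A is a non-terminal. Add FIRST(A) \ {ε} = { '+', 'd' }
A is not nullable (ε ∉ FIRST(A)), so stop here.
FIRST(A c) = { '+', 'd' }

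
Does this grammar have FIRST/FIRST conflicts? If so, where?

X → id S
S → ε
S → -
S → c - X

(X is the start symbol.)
A FIRST/FIRST conflict occurs when two productions N → α and N → β for the same non-terminal have FIRST(α) ∩ FIRST(β) ≠ ∅ (with ε ∈ FIRST of a nullable right-hand side, so two nullable alternatives also conflict).

Productions for S:
  S → ε: FIRST = { ε }
  S → -: FIRST = { '-' }
  S → c - X: FIRST = { 'c' }
X has only one production, so no FIRST/FIRST conflict is possible there.

All alternatives of each non-terminal have pairwise disjoint FIRST sets.

Answer: No FIRST/FIRST conflicts.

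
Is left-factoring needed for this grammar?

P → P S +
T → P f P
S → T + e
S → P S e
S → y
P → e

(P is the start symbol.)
No, left-factoring is not needed

Left-factoring is needed when two productions for the same non-terminal
share a common prefix on the right-hand side.

Productions for P:
  P → P S +
  P → e
Productions for S:
  S → T + e
  S → P S e
  S → y

No common prefixes found.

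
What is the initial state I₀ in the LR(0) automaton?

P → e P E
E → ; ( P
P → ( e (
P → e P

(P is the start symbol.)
First, augment the grammar with P' → P
I₀ = CLOSURE({ [P' → . P] }):
  [P' → . P] has the dot before P: add [P → . e P E], [P → . ( e (], [P → . e P]
No further items can be added.

I₀ = { [P → . ( e (], [P → . e P E], [P → . e P], [P' → . P] }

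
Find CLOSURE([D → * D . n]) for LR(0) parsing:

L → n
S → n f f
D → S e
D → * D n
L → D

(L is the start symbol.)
{ [D → * D . n] }

Start with: [D → * D . n]
The dot precedes the terminal n, so nothing is added.

CLOSURE = { [D → * D . n] }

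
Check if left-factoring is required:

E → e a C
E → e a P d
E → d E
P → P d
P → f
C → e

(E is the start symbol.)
Left-factoring is needed when two productions for the same non-terminal
share a common prefix on the right-hand side.

Productions for E:
  E → e a C
  E → e a P d
  E → d E
Productions for P:
  P → P d
  P → f

Found common prefix 'e a' in productions for E

Answer: Yes, E has productions with common prefix 'e a'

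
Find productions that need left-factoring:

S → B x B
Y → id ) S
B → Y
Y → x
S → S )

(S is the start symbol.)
Left-factoring is needed when two productions for the same non-terminal
share a common prefix on the right-hand side.

Productions for S:
  S → B x B
  S → S )
Productions for Y:
  Y → id ) S
  Y → x

No common prefixes found.

Answer: No, left-factoring is not needed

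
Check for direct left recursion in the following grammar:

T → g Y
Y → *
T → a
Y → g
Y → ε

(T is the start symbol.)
T → g Y: starts with g
Y → *: starts with '*'
T → a: starts with a
Y → g: starts with g
Y → ε: starts with ε

No direct left recursion found.

Answer: No direct left recursion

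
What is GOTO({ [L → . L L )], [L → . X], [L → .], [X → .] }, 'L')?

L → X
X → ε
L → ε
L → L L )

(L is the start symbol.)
{ [L → . L L )], [L → . X], [L → .], [L → L . L )], [X → .] }

GOTO(I, 'L') = CLOSURE({ [A → αX.β] : [A → α.Xβ] ∈ I, X = 'L' })

Items with dot before 'L', with the dot advanced:
  [L → . L L )] → [L → L . L )]
Closure of the advanced items:
  [L → L . L )] has the dot before L: add [L → . X], [L → .], [L → . L L )]
  [L → . X] has the dot before X: add [X → .]

GOTO = { [L → . L L )], [L → . X], [L → .], [L → L . L )], [X → .] }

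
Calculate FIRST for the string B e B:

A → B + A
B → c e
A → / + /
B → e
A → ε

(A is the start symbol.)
FIRST sets of the non-terminals involved (from the grammar, by fixed-point iteration):
  FIRST(B) = { 'c', 'e' }

To compute FIRST(B e B), process the symbols left to right:
Symbol B is a non-terminal. Add FIRST(B) \ {ε} = { 'c', 'e' }
B is not nullable (ε ∉ FIRST(B)), so stop here.
FIRST(B e B) = { 'c', 'e' }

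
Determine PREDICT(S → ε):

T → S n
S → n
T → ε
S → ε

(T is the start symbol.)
PREDICT(S → ε) = (FIRST(RHS) \ {ε}) ∪ (FOLLOW(S) if ε ∈ FIRST(RHS), i.e. RHS ⇒* ε)
The right-hand side is ε (FIRST(ε) = { ε }), so the predict set is FOLLOW(S) = { 'n' }
PREDICT(S → ε) = { 'n' }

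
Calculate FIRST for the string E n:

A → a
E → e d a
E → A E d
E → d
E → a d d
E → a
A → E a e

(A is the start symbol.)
FIRST sets of the non-terminals involved (from the grammar, by fixed-point iteration):
  FIRST(E) = { 'a', 'd', 'e' }

To compute FIRST(E n), process the symbols left to right:
Symbol E is a non-terminal. Add FIRST(E) \ {ε} = { 'a', 'd', 'e' }
E is not nullable (ε ∉ FIRST(E)), so stop here.
FIRST(E n) = { 'a', 'd', 'e' }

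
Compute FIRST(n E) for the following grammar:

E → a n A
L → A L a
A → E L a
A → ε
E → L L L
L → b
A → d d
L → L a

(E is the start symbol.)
{ 'n' }

To compute FIRST(n E), process the symbols left to right:
Symbol n is a terminal. Add 'n' and stop.
FIRST(n E) = { 'n' }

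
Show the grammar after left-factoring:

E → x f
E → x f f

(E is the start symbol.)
E → x f E'
E' → ε
E' → f

Left-factoring transforms A → αβ₁ | αβ₂ into A → αA' and A' → β₁ | β₂
(α is the longest common prefix among the alternatives). Repeat until
no nonterminal has two alternatives with a common prefix.

Round 1: E has alternatives sharing prefix 'x f'. Introduce E': E → x f E'
  Add: E' → ε
  Add: E' → f

No remaining common prefixes — done.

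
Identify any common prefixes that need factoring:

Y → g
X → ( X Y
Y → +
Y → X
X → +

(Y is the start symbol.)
Left-factoring is needed when two productions for the same non-terminal
share a common prefix on the right-hand side.

Productions for Y:
  Y → g
  Y → +
  Y → X
Productions for X:
  X → ( X Y
  X → +

No common prefixes found.

Answer: No, left-factoring is not needed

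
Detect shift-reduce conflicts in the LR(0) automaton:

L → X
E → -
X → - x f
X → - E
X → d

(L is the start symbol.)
No shift-reduce conflicts

A shift-reduce conflict occurs when an LR(0) state has both:
  - a complete (reduce) item [A → α .] (dot at the end), and
  - a shift item [B → β . c γ] (dot before a terminal).

Augment with L' → L and build the canonical LR(0) collection (I0 = CLOSURE({[L' → . L]}), then GOTO on every symbol after a dot until no new states appear). It has 9 states:
  I0: { [L → . X], [L' → . L], [X → . - E], [X → . - x f], [X → . d] }  — shift
  I1: { [E → . -], [X → - . E], [X → - . x f] }  — shift
  I2: { [L' → L .] }  — accept
  I3: { [L → X .] }  — reduce
  I4: { [X → d .] }  — reduce
  I5: { [E → - .] }  — reduce
  I6: { [X → - E .] }  — reduce
  I7: { [X → - x . f] }  — shift
  I8: { [X → - x f .] }  — reduce

No state contains both a complete item and a shift item.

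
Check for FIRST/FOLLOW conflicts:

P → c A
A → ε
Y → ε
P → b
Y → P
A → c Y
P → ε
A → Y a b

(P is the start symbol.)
A FIRST/FOLLOW conflict occurs when a non-terminal N has a nullable alternative N → β (β ⇒* ε) and another alternative N → α with FIRST(α) ∩ FOLLOW(N) ≠ ∅: on such a lookahead the parser cannot decide between expanding α and letting N vanish via β.

Nullable non-terminals: A, P, Y.
FIRST sets used below: FIRST(Y) = { 'b', 'c', ε }, FIRST(P) = { 'b', 'c', ε }

A: nullable alternative(s) A → ε; FOLLOW(A) = { $, 'a' }
  A → ε: FIRST \ {ε} = { } — this is the only nullable alternative, skip
  A → c Y: FIRST \ {ε} = { 'c' } — disjoint from FOLLOW(A)
  A → Y a b: FIRST \ {ε} = { 'a', 'b', 'c' } — overlaps FOLLOW(A) on { 'a' }: CONFLICT

P: nullable alternative(s) P → ε; FOLLOW(P) = { $, 'a' }
  P → c A: FIRST \ {ε} = { 'c' } — disjoint from FOLLOW(P)
  P → b: FIRST \ {ε} = { 'b' } — disjoint from FOLLOW(P)
  P → ε: FIRST \ {ε} = { } — this is the only nullable alternative, skip

Y: nullable alternative(s) Y → ε, Y → P; FOLLOW(Y) = { $, 'a' }
  Y → ε: FIRST \ {ε} = { } — disjoint from FOLLOW(Y)
  Y → P: FIRST \ {ε} = { 'b', 'c' } — disjoint from FOLLOW(Y)

So the grammar has 1 FIRST/FOLLOW conflict (marked CONFLICT above).

Answer: Yes. A → Y a b with FOLLOW(A) on { 'a' }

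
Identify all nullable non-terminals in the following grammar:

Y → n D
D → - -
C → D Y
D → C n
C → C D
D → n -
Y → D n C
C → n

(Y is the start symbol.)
None

There are no ε-productions, so no non-terminal can derive ε.
No non-terminals are nullable.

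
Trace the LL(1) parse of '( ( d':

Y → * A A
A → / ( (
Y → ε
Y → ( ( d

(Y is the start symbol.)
LL(1) parsing maintains a stack (initially the start symbol over $) and the input. At each step: if the stack top is a terminal, match it against the current input token; if it is a non-terminal N, replace it with the RHS of M[N, lookahead] (the unique production whose predict set contains the lookahead).

Stack is shown with the top on the left.

Stack    Input    Action
------------------------
Y $      ( ( d $  output Y → ( ( d
( ( d $  ( ( d $  match '('
( d $    ( d $    match '('
d $      d $      match 'd'
$        $        accept

The string is accepted.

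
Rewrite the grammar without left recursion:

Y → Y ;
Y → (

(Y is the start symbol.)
Y is directly left-recursive. The standard transformation for
  A → A α₁ | ... | A α_m | β₁ | ... | β_n
is
  A  → β₁ A' | ... | β_n A'
  A' → α₁ A' | ... | α_m A' | ε

Y → ( becomes Y → ( Y'
Y → Y ; becomes Y' → ; Y'
Add Y' → ε

Resulting grammar:
Y → ( Y'
Y' → ; Y'
Y' → ε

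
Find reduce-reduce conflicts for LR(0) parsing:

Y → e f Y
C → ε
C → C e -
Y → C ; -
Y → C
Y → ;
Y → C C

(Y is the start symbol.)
Yes — I2: [C → .] vs [Y → C .]

A reduce-reduce conflict occurs when an LR(0) state has two complete items [A → α .] and [B → β .] — both call for a reduction, and with no lookahead the parser cannot choose between them.

Augment with Y' → Y and build the canonical LR(0) collection (I0 = CLOSURE({[Y' → . Y]}), then GOTO on every symbol after a dot until no new states appear). It has 12 states:
  I0: { [C → . C e -], [C → .], [Y → . ;], [Y → . C ; -], [Y → . C C], [Y → . C], [Y → . e f Y], [Y' → . Y] }  — shift, reduce
  I1: { [Y → ; .] }  — reduce
  I2: { [C → . C e -], [C → .], [C → C . e -], [Y → C . ; -], [Y → C . C], [Y → C .] }  — shift, 2 reduces
  I3: { [Y' → Y .] }  — accept
  I4: { [Y → e . f Y] }  — shift
  I5: { [C → . C e -], [C → .], [Y → . ;], [Y → . C ; -], [Y → . C C], [Y → . C], [Y → . e f Y], [Y → e f . Y] }  — shift, reduce
  I6: { [Y → e f Y .] }  — reduce
  I7: { [Y → C ; . -] }  — shift
  I8: { [C → C . e -], [Y → C C .] }  — shift, reduce
  I9: { [C → C e . -] }  — shift
  I10: { [C → C e - .] }  — reduce
  I11: { [Y → C ; - .] }  — reduce

I2 contains complete items [C → .], [Y → C .] — reduce-reduce conflict.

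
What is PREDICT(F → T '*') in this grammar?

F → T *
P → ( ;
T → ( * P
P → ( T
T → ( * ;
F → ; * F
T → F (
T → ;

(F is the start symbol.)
{ '(', ';' }

PREDICT(F → T '*') = (FIRST(RHS) \ {ε}) ∪ (FOLLOW(F) if ε ∈ FIRST(RHS), i.e. RHS ⇒* ε)
FIRST(T) = { '(', ';' }
FIRST(T '*') = { '(', ';' }
ε ∉ FIRST(T '*'), so FOLLOW(F) is not added.
PREDICT(F → T '*') = { '(', ';' }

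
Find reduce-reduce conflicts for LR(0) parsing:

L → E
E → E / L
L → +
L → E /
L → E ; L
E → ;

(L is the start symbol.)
No reduce-reduce conflicts

A reduce-reduce conflict occurs when an LR(0) state has two complete items [A → α .] and [B → β .] — both call for a reduction, and with no lookahead the parser cannot choose between them.

Augment with L' → L and build the canonical LR(0) collection (I0 = CLOSURE({[L' → . L]}), then GOTO on every symbol after a dot until no new states appear). It has 9 states:
  I0: { [E → . ;], [E → . E / L], [L → . +], [L → . E /], [L → . E ; L], [L → . E], [L' → . L] }  — shift
  I1: { [L → + .] }  — reduce
  I2: { [E → ; .] }  — reduce
  I3: { [E → E . / L], [L → E . /], [L → E . ; L], [L → E .] }  — shift, reduce
  I4: { [L' → L .] }  — accept
  I5: { [E → . ;], [E → . E / L], [E → E / . L], [L → . +], [L → . E /], [L → . E ; L], [L → . E], [L → E / .] }  — shift, reduce
  I6: { [E → . ;], [E → . E / L], [L → . +], [L → . E /], [L → . E ; L], [L → . E], [L → E ; . L] }  — shift
  I7: { [L → E ; L .] }  — reduce
  I8: { [E → E / L .] }  — reduce

No state contains more than one complete item.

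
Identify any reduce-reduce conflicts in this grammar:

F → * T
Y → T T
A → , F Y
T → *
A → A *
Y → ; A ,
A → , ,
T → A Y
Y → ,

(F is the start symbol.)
Yes — I7: [A → A * .] vs [T → * .]

Augment with F' → F and build the canonical LR(0) collection (I0 = CLOSURE({[F' → . F]}), then GOTO on every symbol after a dot until no new states appear). It has 19 states:
  I0: { [F → . * T], [F' → . F] }  — shift
  I1: { [A → . , ,], [A → . , F Y], [A → . A *], [F → * . T], [T → . *], [T → . A Y] }  — shift
  I2: { [F' → F .] }  — accept
  I3: { [T → * .] }  — reduce
  I4: { [A → , . ,], [A → , . F Y], [F → . * T] }  — shift
  I5: { [A → . , ,], [A → . , F Y], [A → . A *], [A → A . *], [T → . *], [T → . A Y], [T → A . Y], [Y → . ,], [Y → . ; A ,], [Y → . T T] }  — shift
  I6: { [F → * T .] }  — reduce
  I7: { [A → A * .], [T → * .] }  — 2 reduces
  I8: { [A → , . ,], [A → , . F Y], [F → . * T], [Y → , .] }  — shift, reduce
  I9: { [A → . , ,], [A → . , F Y], [A → . A *], [Y → ; . A ,] }  — shift
  I10: { [A → . , ,], [A → . , F Y], [A → . A *], [T → . *], [T → . A Y], [Y → T . T] }  — shift
  I11: { [T → A Y .] }  — reduce
  I12: { [Y → T T .] }  — reduce
  I13: { [A → A . *], [Y → ; A . ,] }  — shift
  I14: { [A → A * .] }  — reduce
  I15: { [Y → ; A , .] }  — reduce
  I16: { [A → , , .] }  — reduce
  I17: { [A → , F . Y], [A → . , ,], [A → . , F Y], [A → . A *], [T → . *], [T → . A Y], [Y → . ,], [Y → . ; A ,], [Y → . T T] }  — shift
  I18: { [A → , F Y .] }  — reduce

I7 contains complete items [A → A * .], [T → * .] — reduce-reduce conflict.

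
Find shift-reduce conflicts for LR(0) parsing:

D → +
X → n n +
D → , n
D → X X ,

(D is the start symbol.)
No shift-reduce conflicts

A shift-reduce conflict occurs when an LR(0) state has both:
  - a complete (reduce) item [A → α .] (dot at the end), and
  - a shift item [B → β . c γ] (dot before a terminal).

Augment with D' → D and build the canonical LR(0) collection (I0 = CLOSURE({[D' → . D]}), then GOTO on every symbol after a dot until no new states appear). It has 11 states:
  I0: { [D → . +], [D → . , n], [D → . X X ,], [D' → . D], [X → . n n +] }  — shift
  I1: { [D → + .] }  — reduce
  I2: { [D → , . n] }  — shift
  I3: { [D' → D .] }  — accept
  I4: { [D → X . X ,], [X → . n n +] }  — shift
  I5: { [X → n . n +] }  — shift
  I6: { [X → n n . +] }  — shift
  I7: { [X → n n + .] }  — reduce
  I8: { [D → X X . ,] }  — shift
  I9: { [D → X X , .] }  — reduce
  I10: { [D → , n .] }  — reduce

No state contains both a complete item and a shift item.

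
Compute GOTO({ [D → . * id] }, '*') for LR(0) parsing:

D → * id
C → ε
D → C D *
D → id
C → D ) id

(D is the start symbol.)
GOTO(I, '*') = CLOSURE({ [A → αX.β] : [A → α.Xβ] ∈ I, X = '*' })

Items with dot before '*', with the dot advanced:
  [D → . * id] → [D → * . id]
Closure adds nothing (no advanced item has the dot before a non-terminal).

GOTO = { [D → * . id] }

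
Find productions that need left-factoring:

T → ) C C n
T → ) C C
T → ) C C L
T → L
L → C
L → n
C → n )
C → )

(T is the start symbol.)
Yes, T has productions with common prefix ') C C'

Left-factoring is needed when two productions for the same non-terminal
share a common prefix on the right-hand side.

Productions for T:
  T → ) C C n
  T → ) C C
  T → ) C C L
  T → L
Productions for L:
  L → C
  L → n
Productions for C:
  C → n )
  C → )

Found common prefix ') C C' in productions for T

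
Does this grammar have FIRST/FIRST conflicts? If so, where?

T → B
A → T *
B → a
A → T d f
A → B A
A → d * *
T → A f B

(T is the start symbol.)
Yes. T → B / T → A f B on { 'a' }; A → T '*' / A → T d f on { 'a', 'd' }; A → T '*' / A → B A on { 'a' }; A → T '*' / A → d '*' '*' on { 'd' }; A → T d f / A → B A on { 'a' }; A → T d f / A → d '*' '*' on { 'd' }

A FIRST/FIRST conflict occurs when two productions N → α and N → β for the same non-terminal have FIRST(α) ∩ FIRST(β) ≠ ∅ (with ε ∈ FIRST of a nullable right-hand side, so two nullable alternatives also conflict).

FIRST sets of the non-terminals at (or reachable through a nullable prefix from) the front of some alternative:
  FIRST(B) = { 'a' }
  FIRST(A) = { 'a', 'd' }
  FIRST(T) = { 'a', 'd' }

Productions for T:
  T → B: FIRST = { 'a' }
  T → A f B: FIRST = { 'a', 'd' }
Productions for A:
  A → T *: FIRST = { 'a', 'd' }
  A → T d f: FIRST = { 'a', 'd' }
  A → B A: FIRST = { 'a' }
  A → d * *: FIRST = { 'd' }
B has only one production, so no FIRST/FIRST conflict is possible there.

Conflict for T: T → B and T → A f B
  Overlap: { 'a' }
Conflict for A: A → T * and A → T d f
  Overlap: { 'a', 'd' }
Conflict for A: A → T * and A → B A
  Overlap: { 'a' }
Conflict for A: A → T * and A → d * *
  Overlap: { 'd' }
Conflict for A: A → T d f and A → B A
  Overlap: { 'a' }
Conflict for A: A → T d f and A → d * *
  Overlap: { 'd' }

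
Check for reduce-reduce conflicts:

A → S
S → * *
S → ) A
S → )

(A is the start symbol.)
No reduce-reduce conflicts

A reduce-reduce conflict occurs when an LR(0) state has two complete items [A → α .] and [B → β .] — both call for a reduction, and with no lookahead the parser cannot choose between them.

Augment with A' → A and build the canonical LR(0) collection (I0 = CLOSURE({[A' → . A]}), then GOTO on every symbol after a dot until no new states appear). It has 7 states:
  I0: { [A → . S], [A' → . A], [S → . ) A], [S → . )], [S → . * *] }  — shift
  I1: { [A → . S], [S → ) . A], [S → ) .], [S → . ) A], [S → . )], [S → . * *] }  — shift, reduce
  I2: { [S → * . *] }  — shift
  I3: { [A' → A .] }  — accept
  I4: { [A → S .] }  — reduce
  I5: { [S → * * .] }  — reduce
  I6: { [S → ) A .] }  — reduce

No state contains more than one complete item.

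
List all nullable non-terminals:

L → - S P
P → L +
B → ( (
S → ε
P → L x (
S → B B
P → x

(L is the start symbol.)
A non-terminal is nullable if it can derive ε (the empty string): either it has an ε-production, or it has a production whose right-hand side consists entirely of nullable non-terminals.

ε-productions: S → ε
So S is immediately nullable.
No further non-terminal can be added: every production for the remaining non-terminals contains a terminal or a non-nullable non-terminal.
Nullable = { 'S' }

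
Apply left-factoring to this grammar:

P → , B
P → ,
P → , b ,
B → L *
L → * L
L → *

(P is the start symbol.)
Left-factoring transforms A → αβ₁ | αβ₂ into A → αA' and A' → β₁ | β₂
(α is the longest common prefix among the alternatives). Repeat until
no nonterminal has two alternatives with a common prefix.

Round 1: P has alternatives sharing prefix ','. Introduce P': P → , P'
  Add: P' → B
  Add: P' → ε
  Add: P' → b ,

Round 2: L has alternatives sharing prefix '*'. Introduce L': L → * L'
  Add: L' → L
  Add: L' → ε

No remaining common prefixes — done.

Resulting grammar:
P → , P'
P' → B
P' → ε
P' → b ,
B → L *
L → * L'
L' → L
L' → ε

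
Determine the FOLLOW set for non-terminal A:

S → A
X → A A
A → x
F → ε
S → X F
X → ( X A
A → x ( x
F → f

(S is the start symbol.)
To compute FOLLOW(A), find every occurrence of A on a right-hand side N → α A β: add FIRST(β) \ {ε}, and if β is empty or nullable also add FOLLOW(N). Iterate to a fixed point.

In S → A: A is at the end, add FOLLOW(S)
In X → A A: A is followed by A, add FIRST(A) \ {ε} = { 'x' }
In X → A A: A is at the end, add FOLLOW(X)
In X → ( X A: A is at the end, add FOLLOW(X)

The FOLLOW sets referred to above (computed the same way, to a fixed point):
  FOLLOW(S) = { $ }
  FOLLOW(X) = { $, 'f', 'x' }

Taking the union: FOLLOW(A) = { $, 'f', 'x' }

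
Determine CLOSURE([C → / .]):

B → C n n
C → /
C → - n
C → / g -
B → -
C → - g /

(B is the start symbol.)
To compute CLOSURE, for each item [A → α.Bβ] where B is a non-terminal, add [B → .γ] for all productions B → γ; repeat for the newly added items until nothing changes.

Start with: [C → / .]
The dot is at the end, so nothing is added.

CLOSURE = { [C → / .] }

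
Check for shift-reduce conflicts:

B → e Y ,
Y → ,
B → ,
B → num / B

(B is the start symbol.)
No shift-reduce conflicts

A shift-reduce conflict occurs when an LR(0) state has both:
  - a complete (reduce) item [A → α .] (dot at the end), and
  - a shift item [B → β . c γ] (dot before a terminal).

Augment with B' → B and build the canonical LR(0) collection (I0 = CLOSURE({[B' → . B]}), then GOTO on every symbol after a dot until no new states appear). It has 10 states:
  I0: { [B → . ,], [B → . e Y ,], [B → . num / B], [B' → . B] }  — shift
  I1: { [B → , .] }  — reduce
  I2: { [B' → B .] }  — accept
  I3: { [B → e . Y ,], [Y → . ,] }  — shift
  I4: { [B → num . / B] }  — shift
  I5: { [B → . ,], [B → . e Y ,], [B → . num / B], [B → num / . B] }  — shift
  I6: { [B → num / B .] }  — reduce
  I7: { [Y → , .] }  — reduce
  I8: { [B → e Y . ,] }  — shift
  I9: { [B → e Y , .] }  — reduce

No state contains both a complete item and a shift item.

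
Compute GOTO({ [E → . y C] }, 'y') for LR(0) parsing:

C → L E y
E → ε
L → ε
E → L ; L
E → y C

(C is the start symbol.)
{ [C → . L E y], [E → y . C], [L → .] }

GOTO(I, 'y') = CLOSURE({ [A → αX.β] : [A → α.Xβ] ∈ I, X = 'y' })

Items with dot before 'y', with the dot advanced:
  [E → . y C] → [E → y . C]
Closure of the advanced items:
  [E → y . C] has the dot before C: add [C → . L E y]
  [C → . L E y] has the dot before L: add [L → .]

GOTO = { [C → . L E y], [E → y . C], [L → .] }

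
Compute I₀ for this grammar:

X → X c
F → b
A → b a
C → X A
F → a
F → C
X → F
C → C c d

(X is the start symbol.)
First, augment the grammar with X' → X
I₀ = CLOSURE({ [X' → . X] }):
  [X' → . X] has the dot before X: add [X → . X c], [X → . F]
  [X → . F] has the dot before F: add [F → . b], [F → . a], [F → . C]
  [F → . C] has the dot before C: add [C → . X A], [C → . C c d]
No further items can be added.

I₀ = { [C → . C c d], [C → . X A], [F → . C], [F → . a], [F → . b], [X → . F], [X → . X c], [X' → . X] }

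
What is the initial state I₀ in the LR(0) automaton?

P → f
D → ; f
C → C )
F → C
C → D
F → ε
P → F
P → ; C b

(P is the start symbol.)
{ [C → . C )], [C → . D], [D → . ; f], [F → . C], [F → .], [P → . ; C b], [P → . F], [P → . f], [P' → . P] }

First, augment the grammar with P' → P
I₀ = CLOSURE({ [P' → . P] }):
  [P' → . P] has the dot before P: add [P → . f], [P → . F], [P → . ; C b]
  [P → . F] has the dot before F: add [F → . C], [F → .]
  [F → . C] has the dot before C: add [C → . C )], [C → . D]
  [C → . D] has the dot before D: add [D → . ; f]
No further items can be added.

I₀ = { [C → . C )], [C → . D], [D → . ; f], [F → . C], [F → .], [P → . ; C b], [P → . F], [P → . f], [P' → . P] }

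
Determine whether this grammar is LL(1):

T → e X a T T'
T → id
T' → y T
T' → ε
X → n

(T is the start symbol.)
Relevant sets:
  FOLLOW(T') = { $, 'y' }

For T:
  PREDICT(T → e X a T T') = { 'e' }
  PREDICT(T → id) = { 'id' }
For T':
  PREDICT(T' → y T) = { 'y' }
  PREDICT(T' → ε) = { $, 'y' }
X has a single production, so nothing to check there.

Conflict found: Predict set conflict for T': { 'y' }
The grammar is NOT LL(1).

Answer: No. Predict set conflict for T': { 'y' }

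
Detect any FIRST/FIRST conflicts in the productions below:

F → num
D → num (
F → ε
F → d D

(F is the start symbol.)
Productions for F:
  F → num: FIRST = { 'num' }
  F → ε: FIRST = { ε }
  F → d D: FIRST = { 'd' }
D has only one production, so no FIRST/FIRST conflict is possible there.

All alternatives of each non-terminal have pairwise disjoint FIRST sets.

Answer: No FIRST/FIRST conflicts.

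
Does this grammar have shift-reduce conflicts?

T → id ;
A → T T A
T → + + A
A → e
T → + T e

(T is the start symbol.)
Augment with T' → T and build the canonical LR(0) collection (I0 = CLOSURE({[T' → . T]}), then GOTO on every symbol after a dot until no new states appear). It has 14 states:
  I0: { [T → . + + A], [T → . + T e], [T → . id ;], [T' → . T] }  — shift
  I1: { [T → + . + A], [T → + . T e], [T → . + + A], [T → . + T e], [T → . id ;] }  — shift
  I2: { [T' → T .] }  — accept
  I3: { [T → id . ;] }  — shift
  I4: { [T → id ; .] }  — reduce
  I5: { [A → . T T A], [A → . e], [T → + + . A], [T → + . + A], [T → + . T e], [T → . + + A], [T → . + T e], [T → . id ;] }  — shift
  I6: { [T → + T . e] }  — shift
  I7: { [T → + T e .] }  — reduce
  I8: { [T → + + A .] }  — reduce
  I9: { [A → T . T A], [T → + T . e], [T → . + + A], [T → . + T e], [T → . id ;] }  — shift
  I10: { [A → e .] }  — reduce
  I11: { [A → . T T A], [A → . e], [A → T T . A], [T → . + + A], [T → . + T e], [T → . id ;] }  — shift
  I12: { [A → T T A .] }  — reduce
  I13: { [A → T . T A], [T → . + + A], [T → . + T e], [T → . id ;] }  — shift

No state contains both a complete item and a shift item.

Answer: No shift-reduce conflicts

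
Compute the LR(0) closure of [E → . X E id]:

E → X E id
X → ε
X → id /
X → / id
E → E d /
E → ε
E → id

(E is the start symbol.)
To compute CLOSURE, for each item [A → α.Bβ] where B is a non-terminal, add [B → .γ] for all productions B → γ; repeat for the newly added items until nothing changes.

Start with: [E → . X E id]
  [E → . X E id] has the dot before X: add [X → .], [X → . id /], [X → . / id]
No further items can be added.

CLOSURE = { [E → . X E id], [X → . / id], [X → . id /], [X → .] }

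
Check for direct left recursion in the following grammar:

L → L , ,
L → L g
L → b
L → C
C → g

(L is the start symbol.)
Yes, L is left-recursive

Direct left recursion occurs when N → N α for some non-terminal N (the right-hand side begins with the left-hand side itself).

L → L , ,: LEFT RECURSIVE (starts with L)
L → L g: LEFT RECURSIVE (starts with L)
L → b: starts with b
L → C: starts with C
C → g: starts with g

The grammar has direct left recursion on: L.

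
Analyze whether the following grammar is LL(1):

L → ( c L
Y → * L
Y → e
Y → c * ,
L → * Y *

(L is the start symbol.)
Yes, the grammar is LL(1).

A grammar is LL(1) if for each non-terminal N with multiple productions, the predict sets of those productions are pairwise disjoint, where PREDICT(N → α) = (FIRST(α) \ {ε}) ∪ (FOLLOW(N) if α ⇒* ε).

For L:
  PREDICT(L → '(' c L) = { '(' }
  PREDICT(L → '*' Y '*') = { '*' }
For Y:
  PREDICT(Y → '*' L) = { '*' }
  PREDICT(Y → e) = { 'e' }
  PREDICT(Y → c '*' ',') = { 'c' }

All predict sets are disjoint. The grammar IS LL(1).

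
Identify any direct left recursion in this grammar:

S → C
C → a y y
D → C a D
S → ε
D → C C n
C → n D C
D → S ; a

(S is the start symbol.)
No direct left recursion

S → C: starts with C
C → a y y: starts with a
D → C a D: starts with C
S → ε: starts with ε
D → C C n: starts with C
C → n D C: starts with n
D → S ; a: starts with S

No direct left recursion found.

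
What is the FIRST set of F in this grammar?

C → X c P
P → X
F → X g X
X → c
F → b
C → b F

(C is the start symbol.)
To compute FIRST(F), examine every production with F on the left-hand side, reading each right-hand side left to right until a non-nullable symbol is reached.

FIRST sets of the other non-terminals involved (by the same procedure, iterated to a fixed point):
  FIRST(X) = { 'c' }

From F → X g X:
  - X is a non-terminal: add FIRST(X) \ {ε} = { 'c' }
    X is not nullable, so stop
From F → b:
  - b is a terminal: add 'b' and stop

Collecting: FIRST(F) = { 'b', 'c' }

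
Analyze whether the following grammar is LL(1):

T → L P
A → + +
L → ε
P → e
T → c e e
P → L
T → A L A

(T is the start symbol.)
A grammar is LL(1) if for each non-terminal N with multiple productions, the predict sets of those productions are pairwise disjoint, where PREDICT(N → α) = (FIRST(α) \ {ε}) ∪ (FOLLOW(N) if α ⇒* ε).

Relevant sets:
  FIRST(L) = { ε }
  FIRST(P) = { 'e', ε }
  FIRST(A) = { '+' }
  FOLLOW(T) = { $ }
  FOLLOW(P) = { $ }

For T:
  PREDICT(T → L P) = { $, 'e' }
  PREDICT(T → c e e) = { 'c' }
  PREDICT(T → A L A) = { '+' }
For P:
  PREDICT(P → e) = { 'e' }
  PREDICT(P → L) = { $ }
A, L have a single production, so nothing to check there.

All predict sets are disjoint. The grammar IS LL(1).

Answer: Yes, the grammar is LL(1).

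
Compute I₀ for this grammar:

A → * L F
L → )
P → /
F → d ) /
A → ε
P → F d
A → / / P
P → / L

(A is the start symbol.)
{ [A → . * L F], [A → . / / P], [A → .], [A' → . A] }

First, augment the grammar with A' → A
I₀ = CLOSURE({ [A' → . A] }):
  [A' → . A] has the dot before A: add [A → . * L F], [A → .], [A → . / / P]
No further items can be added.

I₀ = { [A → . * L F], [A → . / / P], [A → .], [A' → . A] }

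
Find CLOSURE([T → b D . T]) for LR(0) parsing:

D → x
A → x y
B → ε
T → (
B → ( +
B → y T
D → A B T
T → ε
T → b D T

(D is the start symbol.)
{ [T → . (], [T → . b D T], [T → .], [T → b D . T] }

Start with: [T → b D . T]
  [T → b D . T] has the dot before T: add [T → . (], [T → .], [T → . b D T]
No further items can be added.

CLOSURE = { [T → . (], [T → . b D T], [T → .], [T → b D . T] }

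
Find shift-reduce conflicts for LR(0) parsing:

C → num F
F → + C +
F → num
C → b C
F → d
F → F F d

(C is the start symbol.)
Yes — I5: [C → num F .] vs [F → . + C +]

A shift-reduce conflict occurs when an LR(0) state has both:
  - a complete (reduce) item [A → α .] (dot at the end), and
  - a shift item [B → β . c γ] (dot before a terminal).

Augment with C' → C and build the canonical LR(0) collection (I0 = CLOSURE({[C' → . C]}), then GOTO on every symbol after a dot until no new states appear). It has 13 states:
  I0: { [C → . b C], [C → . num F], [C' → . C] }  — shift
  I1: { [C' → C .] }  — accept
  I2: { [C → . b C], [C → . num F], [C → b . C] }  — shift
  I3: { [C → num . F], [F → . + C +], [F → . F F d], [F → . d], [F → . num] }  — shift
  I4: { [C → . b C], [C → . num F], [F → + . C +] }  — shift
  I5: { [C → num F .], [F → . + C +], [F → . F F d], [F → . d], [F → . num], [F → F . F d] }  — shift, reduce
  I6: { [F → d .] }  — reduce
  I7: { [F → num .] }  — reduce
  I8: { [F → . + C +], [F → . F F d], [F → . d], [F → . num], [F → F . F d], [F → F F . d] }  — shift
  I9: { [F → F F d .], [F → d .] }  — 2 reduces
  I10: { [F → + C . +] }  — shift
  I11: { [F → + C + .] }  — reduce
  I12: { [C → b C .] }  — reduce

I5 contains reduce item [C → num F .] and shift items [F → . + C +], [F → . d], [F → . num] — shift-reduce conflict.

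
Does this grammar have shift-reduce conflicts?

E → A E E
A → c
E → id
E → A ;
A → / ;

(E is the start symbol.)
No shift-reduce conflicts

Augment with E' → E and build the canonical LR(0) collection (I0 = CLOSURE({[E' → . E]}), then GOTO on every symbol after a dot until no new states appear). It has 10 states:
  I0: { [A → . / ;], [A → . c], [E → . A ;], [E → . A E E], [E → . id], [E' → . E] }  — shift
  I1: { [A → / . ;] }  — shift
  I2: { [A → . / ;], [A → . c], [E → . A ;], [E → . A E E], [E → . id], [E → A . ;], [E → A . E E] }  — shift
  I3: { [E' → E .] }  — accept
  I4: { [A → c .] }  — reduce
  I5: { [E → id .] }  — reduce
  I6: { [E → A ; .] }  — reduce
  I7: { [A → . / ;], [A → . c], [E → . A ;], [E → . A E E], [E → . id], [E → A E . E] }  — shift
  I8: { [E → A E E .] }  — reduce
  I9: { [A → / ; .] }  — reduce

No state contains both a complete item and a shift item.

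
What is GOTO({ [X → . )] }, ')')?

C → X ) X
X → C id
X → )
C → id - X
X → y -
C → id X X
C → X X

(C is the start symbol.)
GOTO(I, ')') = CLOSURE({ [A → αX.β] : [A → α.Xβ] ∈ I, X = ')' })

Items with dot before ')', with the dot advanced:
  [X → . )] → [X → ) .]
Closure adds nothing (no advanced item has the dot before a non-terminal).

GOTO = { [X → ) .] }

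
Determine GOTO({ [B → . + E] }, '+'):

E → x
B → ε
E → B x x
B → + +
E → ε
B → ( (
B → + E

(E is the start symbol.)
GOTO(I, '+') = CLOSURE({ [A → αX.β] : [A → α.Xβ] ∈ I, X = '+' })

Items with dot before '+', with the dot advanced:
  [B → . + E] → [B → + . E]
Closure of the advanced items:
  [B → + . E] has the dot before E: add [E → . x], [E → . B x x], [E → .]
  [E → . B x x] has the dot before B: add [B → .], [B → . + +], [B → . ( (], [B → . + E]

GOTO = { [B → + . E], [B → . ( (], [B → . + +], [B → . + E], [B → .], [E → . B x x], [E → . x], [E → .] }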